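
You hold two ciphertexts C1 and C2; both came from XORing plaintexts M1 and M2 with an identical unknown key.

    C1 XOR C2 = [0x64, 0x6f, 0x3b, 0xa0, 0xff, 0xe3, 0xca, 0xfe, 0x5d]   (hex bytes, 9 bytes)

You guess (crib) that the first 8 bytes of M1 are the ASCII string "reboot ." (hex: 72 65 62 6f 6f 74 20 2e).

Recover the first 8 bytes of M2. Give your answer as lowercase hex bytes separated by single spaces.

Since C1 ⊕ C2 = M1 ⊕ M2, XORing with the guessed M1 bytes yields the corresponding M2 bytes: M2 = (C1 ⊕ C2) ⊕ M1.
64 xor 72 = 16
6f xor 65 = 0a
3b xor 62 = 59
a0 xor 6f = cf
ff xor 6f = 90
e3 xor 74 = 97
ca xor 20 = ea
fe xor 2e = d0

16 0a 59 cf 90 97 ea d0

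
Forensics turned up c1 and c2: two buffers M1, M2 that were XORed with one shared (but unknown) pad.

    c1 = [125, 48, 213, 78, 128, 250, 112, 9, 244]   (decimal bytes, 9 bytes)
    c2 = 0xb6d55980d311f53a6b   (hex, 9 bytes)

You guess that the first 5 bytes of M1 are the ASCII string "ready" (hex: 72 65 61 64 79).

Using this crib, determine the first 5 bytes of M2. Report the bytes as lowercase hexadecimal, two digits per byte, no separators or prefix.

First, c1 ⊕ c2 = (M1 ⊕ K) ⊕ (M2 ⊕ K) = M1 ⊕ M2, so the key drops out. Then M2 = (M1 ⊕ M2) ⊕ M1 over the first 5 bytes.
byte 0: (7d ⊕ b6) ⊕ 72 = cb ⊕ 72 = b9
byte 1: (30 ⊕ d5) ⊕ 65 = e5 ⊕ 65 = 80
byte 2: (d5 ⊕ 59) ⊕ 61 = 8c ⊕ 61 = ed
byte 3: (4e ⊕ 80) ⊕ 64 = ce ⊕ 64 = aa
byte 4: (80 ⊕ d3) ⊕ 79 = 53 ⊕ 79 = 2a

b980edaa2a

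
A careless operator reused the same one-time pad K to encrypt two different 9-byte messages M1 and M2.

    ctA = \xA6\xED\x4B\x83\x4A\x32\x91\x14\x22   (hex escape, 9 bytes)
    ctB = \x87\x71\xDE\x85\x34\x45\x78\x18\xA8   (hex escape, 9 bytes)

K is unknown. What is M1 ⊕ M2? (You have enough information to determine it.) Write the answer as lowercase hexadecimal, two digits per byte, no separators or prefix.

219c95067e77e90c8a

ctA ⊕ ctB = (M1 ⊕ K) ⊕ (M2 ⊕ K) = M1 ⊕ M2 — the shared key cancels under XOR.
byte 0: 10100110 XOR 10000111 = 00100001
byte 1: 11101101 XOR 01110001 = 10011100
byte 2: 01001011 XOR 11011110 = 10010101
byte 3: 10000011 XOR 10000101 = 00000110
byte 4: 01001010 XOR 00110100 = 01111110
byte 5: 00110010 XOR 01000101 = 01110111
byte 6: 10010001 XOR 01111000 = 11101001
byte 7: 00010100 XOR 00011000 = 00001100
byte 8: 00100010 XOR 10101000 = 10001010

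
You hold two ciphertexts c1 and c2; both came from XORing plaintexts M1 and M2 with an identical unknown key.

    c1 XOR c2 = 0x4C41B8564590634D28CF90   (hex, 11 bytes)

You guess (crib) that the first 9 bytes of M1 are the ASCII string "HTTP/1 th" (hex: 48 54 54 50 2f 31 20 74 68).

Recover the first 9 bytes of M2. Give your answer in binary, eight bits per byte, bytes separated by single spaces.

Since c1 ⊕ c2 = M1 ⊕ M2, XORing with the guessed M1 bytes yields the corresponding M2 bytes: M2 = (c1 ⊕ c2) ⊕ M1.
 76 ⊕  72 =   4
 65 ⊕  84 =  21
184 ⊕  84 = 236
 86 ⊕  80 =   6
 69 ⊕  47 = 106
144 ⊕  49 = 161
 99 ⊕  32 =  67
 77 ⊕ 116 =  57
 40 ⊕ 104 =  64

00000100 00010101 11101100 00000110 01101010 10100001 01000011 00111001 01000000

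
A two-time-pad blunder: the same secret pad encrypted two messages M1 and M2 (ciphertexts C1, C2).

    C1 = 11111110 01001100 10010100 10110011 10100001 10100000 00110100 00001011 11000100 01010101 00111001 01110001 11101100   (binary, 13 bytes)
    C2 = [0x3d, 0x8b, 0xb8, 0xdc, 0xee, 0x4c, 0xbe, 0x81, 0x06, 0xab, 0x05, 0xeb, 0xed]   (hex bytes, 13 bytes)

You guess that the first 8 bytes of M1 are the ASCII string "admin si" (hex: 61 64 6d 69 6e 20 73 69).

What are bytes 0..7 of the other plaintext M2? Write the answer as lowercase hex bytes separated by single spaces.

First, C1 ⊕ C2 = (M1 ⊕ K) ⊕ (M2 ⊕ K) = M1 ⊕ M2, so the key drops out. Then M2 = (M1 ⊕ M2) ⊕ M1 over the first 8 bytes.
byte 0: (fe ^ 3d) ^ 61 = c3 ^ 61 = a2
byte 1: (4c ^ 8b) ^ 64 = c7 ^ 64 = a3
byte 2: (94 ^ b8) ^ 6d = 2c ^ 6d = 41
byte 3: (b3 ^ dc) ^ 69 = 6f ^ 69 = 06
byte 4: (a1 ^ ee) ^ 6e = 4f ^ 6e = 21
byte 5: (a0 ^ 4c) ^ 20 = ec ^ 20 = cc
byte 6: (34 ^ be) ^ 73 = 8a ^ 73 = f9
byte 7: (0b ^ 81) ^ 69 = 8a ^ 69 = e3

a2 a3 41 06 21 cc f9 e3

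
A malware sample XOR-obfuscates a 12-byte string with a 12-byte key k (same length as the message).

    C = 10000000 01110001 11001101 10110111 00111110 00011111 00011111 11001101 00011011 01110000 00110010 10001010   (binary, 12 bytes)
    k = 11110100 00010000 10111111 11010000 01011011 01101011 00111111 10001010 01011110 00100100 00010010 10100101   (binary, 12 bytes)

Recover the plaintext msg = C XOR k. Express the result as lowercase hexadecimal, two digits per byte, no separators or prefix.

74617267657420474554202f

80 XOR f4 = 74
71 XOR 10 = 61
cd XOR bf = 72
b7 XOR d0 = 67
3e XOR 5b = 65
1f XOR 6b = 74
1f XOR 3f = 20
cd XOR 8a = 47
1b XOR 5e = 45
70 XOR 24 = 54
32 XOR 12 = 20
8a XOR a5 = 2f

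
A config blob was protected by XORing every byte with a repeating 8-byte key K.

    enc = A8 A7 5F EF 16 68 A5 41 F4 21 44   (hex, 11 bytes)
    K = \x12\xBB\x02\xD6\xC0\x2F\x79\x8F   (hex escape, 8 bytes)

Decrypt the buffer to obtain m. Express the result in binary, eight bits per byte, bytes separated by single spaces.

10111010 00011100 01011101 00111001 11010110 01000111 11011100 11001110 11100110 10011010 01000110

The 8-byte key repeats, so the effective keystream is 12 bb 02 d6 c0 2f 79 8f 12 bb 02.
byte 0: 10101000 XOR 00010010 = 10111010
byte 1: 10100111 XOR 10111011 = 00011100
byte 2: 01011111 XOR 00000010 = 01011101
byte 3: 11101111 XOR 11010110 = 00111001
byte 4: 00010110 XOR 11000000 = 11010110
byte 5: 01101000 XOR 00101111 = 01000111
byte 6: 10100101 XOR 01111001 = 11011100
byte 7: 01000001 XOR 10001111 = 11001110
byte 8: 11110100 XOR 00010010 = 11100110
byte 9: 00100001 XOR 10111011 = 10011010
byte 10: 01000100 XOR 00000010 = 01000110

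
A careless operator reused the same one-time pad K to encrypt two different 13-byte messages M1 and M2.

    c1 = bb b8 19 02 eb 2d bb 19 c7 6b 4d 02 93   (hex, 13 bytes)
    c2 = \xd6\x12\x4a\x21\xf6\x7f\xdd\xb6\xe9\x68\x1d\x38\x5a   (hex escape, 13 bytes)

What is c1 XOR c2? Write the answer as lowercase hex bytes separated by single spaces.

6d aa 53 23 1d 52 66 af 2e 03 50 3a c9

c1 ⊕ c2 = (M1 ⊕ K) ⊕ (M2 ⊕ K) = M1 ⊕ M2 — the shared key cancels under XOR.
byte 0: 187 ^ 214 = 109
byte 1: 184 ^  18 = 170
byte 2:  25 ^  74 =  83
byte 3:   2 ^  33 =  35
byte 4: 235 ^ 246 =  29
byte 5:  45 ^ 127 =  82
byte 6: 187 ^ 221 = 102
byte 7:  25 ^ 182 = 175
byte 8: 199 ^ 233 =  46
byte 9: 107 ^ 104 =   3
byte 10:  77 ^  29 =  80
byte 11:   2 ^  56 =  58
byte 12: 147 ^  90 = 201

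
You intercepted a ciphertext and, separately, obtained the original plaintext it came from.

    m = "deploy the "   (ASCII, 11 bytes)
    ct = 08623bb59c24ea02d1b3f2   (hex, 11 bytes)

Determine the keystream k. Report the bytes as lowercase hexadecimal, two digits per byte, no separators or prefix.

Since ct = m ⊕ k, XORing both sides with m gives k = m ⊕ ct.
64 ^ 08 = 6c
65 ^ 62 = 07
70 ^ 3b = 4b
6c ^ b5 = d9
6f ^ 9c = f3
79 ^ 24 = 5d
20 ^ ea = ca
74 ^ 02 = 76
68 ^ d1 = b9
65 ^ b3 = d6
20 ^ f2 = d2

6c074bd9f35dca76b9d6d2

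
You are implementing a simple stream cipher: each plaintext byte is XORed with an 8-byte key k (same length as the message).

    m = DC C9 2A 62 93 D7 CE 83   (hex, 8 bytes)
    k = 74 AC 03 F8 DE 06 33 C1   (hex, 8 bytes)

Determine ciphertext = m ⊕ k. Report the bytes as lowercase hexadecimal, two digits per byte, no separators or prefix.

a865299a4dd1fd42

dc xor 74 = a8
c9 xor ac = 65
2a xor 03 = 29
62 xor f8 = 9a
93 xor de = 4d
d7 xor 06 = d1
ce xor 33 = fd
83 xor c1 = 42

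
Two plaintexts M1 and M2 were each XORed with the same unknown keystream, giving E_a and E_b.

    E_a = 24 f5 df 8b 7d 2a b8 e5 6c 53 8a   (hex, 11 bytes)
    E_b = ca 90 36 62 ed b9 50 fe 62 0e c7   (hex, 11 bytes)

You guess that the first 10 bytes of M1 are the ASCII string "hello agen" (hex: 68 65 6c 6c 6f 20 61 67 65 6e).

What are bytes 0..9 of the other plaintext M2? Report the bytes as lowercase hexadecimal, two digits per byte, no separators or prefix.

86008585ffb3897c6b33

First, E_a ⊕ E_b = (M1 ⊕ K) ⊕ (M2 ⊕ K) = M1 ⊕ M2, so the key drops out. Then M2 = (M1 ⊕ M2) ⊕ M1 over the first 10 bytes.
byte 0: (24 xor ca) xor 68 = ee xor 68 = 86
byte 1: (f5 xor 90) xor 65 = 65 xor 65 = 00
byte 2: (df xor 36) xor 6c = e9 xor 6c = 85
byte 3: (8b xor 62) xor 6c = e9 xor 6c = 85
byte 4: (7d xor ed) xor 6f = 90 xor 6f = ff
byte 5: (2a xor b9) xor 20 = 93 xor 20 = b3
byte 6: (b8 xor 50) xor 61 = e8 xor 61 = 89
byte 7: (e5 xor fe) xor 67 = 1b xor 67 = 7c
byte 8: (6c xor 62) xor 65 = 0e xor 65 = 6b
byte 9: (53 xor 0e) xor 6e = 5d xor 6e = 33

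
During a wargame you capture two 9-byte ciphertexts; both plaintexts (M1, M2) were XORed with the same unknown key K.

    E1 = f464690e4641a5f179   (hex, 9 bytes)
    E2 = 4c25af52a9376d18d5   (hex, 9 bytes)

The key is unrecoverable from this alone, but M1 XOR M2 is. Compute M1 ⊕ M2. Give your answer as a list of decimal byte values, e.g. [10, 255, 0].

E1 ⊕ E2 = (M1 ⊕ K) ⊕ (M2 ⊕ K) = M1 ⊕ M2 — the shared key cancels under XOR.
byte 0: f4 xor 4c = b8
byte 1: 64 xor 25 = 41
byte 2: 69 xor af = c6
byte 3: 0e xor 52 = 5c
byte 4: 46 xor a9 = ef
byte 5: 41 xor 37 = 76
byte 6: a5 xor 6d = c8
byte 7: f1 xor 18 = e9
byte 8: 79 xor d5 = ac

[184, 65, 198, 92, 239, 118, 200, 233, 172]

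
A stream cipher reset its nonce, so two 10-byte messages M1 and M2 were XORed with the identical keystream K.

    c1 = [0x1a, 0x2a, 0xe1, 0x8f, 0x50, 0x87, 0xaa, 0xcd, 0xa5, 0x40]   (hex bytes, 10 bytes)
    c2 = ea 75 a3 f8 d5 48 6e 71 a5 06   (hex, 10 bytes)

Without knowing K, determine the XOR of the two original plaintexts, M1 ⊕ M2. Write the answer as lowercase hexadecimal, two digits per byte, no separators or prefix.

f05f427785cfc4bc0046

c1 ⊕ c2 = (M1 ⊕ K) ⊕ (M2 ⊕ K) = M1 ⊕ M2 — the shared key cancels under XOR.
1a xor ea = f0
2a xor 75 = 5f
e1 xor a3 = 42
8f xor f8 = 77
50 xor d5 = 85
87 xor 48 = cf
aa xor 6e = c4
cd xor 71 = bc
a5 xor a5 = 00
40 xor 06 = 46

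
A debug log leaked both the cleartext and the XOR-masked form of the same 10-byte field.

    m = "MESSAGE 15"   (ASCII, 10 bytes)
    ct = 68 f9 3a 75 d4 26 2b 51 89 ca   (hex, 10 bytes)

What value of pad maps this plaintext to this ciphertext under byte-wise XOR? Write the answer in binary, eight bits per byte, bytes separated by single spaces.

00100101 10111100 01101001 00100110 10010101 01100001 01101110 01110001 10111000 11111111

Since ct = m ⊕ pad, XORing both sides with m gives pad = m ⊕ ct.
 77 ^ 104 =  37
 69 ^ 249 = 188
 83 ^  58 = 105
 83 ^ 117 =  38
 65 ^ 212 = 149
 71 ^  38 =  97
 69 ^  43 = 110
 32 ^  81 = 113
 49 ^ 137 = 184
 53 ^ 202 = 255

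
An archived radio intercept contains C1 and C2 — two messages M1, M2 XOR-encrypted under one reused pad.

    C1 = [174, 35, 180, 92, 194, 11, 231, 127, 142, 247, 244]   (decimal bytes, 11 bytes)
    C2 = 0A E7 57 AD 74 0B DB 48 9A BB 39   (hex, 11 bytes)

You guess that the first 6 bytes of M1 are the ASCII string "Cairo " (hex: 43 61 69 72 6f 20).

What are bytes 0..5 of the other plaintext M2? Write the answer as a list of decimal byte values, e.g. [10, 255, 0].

[231, 165, 138, 131, 217, 32]

First, C1 ⊕ C2 = (M1 ⊕ K) ⊕ (M2 ⊕ K) = M1 ⊕ M2, so the key drops out. Then M2 = (M1 ⊕ M2) ⊕ M1 over the first 6 bytes.
byte 0: (ae xor 0a) xor 43 = a4 xor 43 = e7
byte 1: (23 xor e7) xor 61 = c4 xor 61 = a5
byte 2: (b4 xor 57) xor 69 = e3 xor 69 = 8a
byte 3: (5c xor ad) xor 72 = f1 xor 72 = 83
byte 4: (c2 xor 74) xor 6f = b6 xor 6f = d9
byte 5: (0b xor 0b) xor 20 = 00 xor 20 = 20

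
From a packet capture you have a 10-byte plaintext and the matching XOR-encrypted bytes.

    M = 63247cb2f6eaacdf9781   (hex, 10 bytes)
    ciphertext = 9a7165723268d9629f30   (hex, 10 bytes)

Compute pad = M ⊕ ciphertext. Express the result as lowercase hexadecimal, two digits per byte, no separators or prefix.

f95519c0c48275bd08b1

Since ciphertext = M ⊕ pad, XORing both sides with M gives pad = M ⊕ ciphertext.
63 ⊕ 9a = f9
24 ⊕ 71 = 55
7c ⊕ 65 = 19
b2 ⊕ 72 = c0
f6 ⊕ 32 = c4
ea ⊕ 68 = 82
ac ⊕ d9 = 75
df ⊕ 62 = bd
97 ⊕ 9f = 08
81 ⊕ 30 = b1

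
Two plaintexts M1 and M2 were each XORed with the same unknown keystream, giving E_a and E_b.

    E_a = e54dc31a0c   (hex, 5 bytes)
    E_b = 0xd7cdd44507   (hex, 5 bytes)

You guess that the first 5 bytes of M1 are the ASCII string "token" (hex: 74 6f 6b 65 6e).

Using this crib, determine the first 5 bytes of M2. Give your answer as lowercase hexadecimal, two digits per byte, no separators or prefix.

46ef7c3a65

First, E_a ⊕ E_b = (M1 ⊕ K) ⊕ (M2 ⊕ K) = M1 ⊕ M2, so the key drops out. Then M2 = (M1 ⊕ M2) ⊕ M1 over the first 5 bytes.
byte 0: (e5 xor d7) xor 74 = 32 xor 74 = 46
byte 1: (4d xor cd) xor 6f = 80 xor 6f = ef
byte 2: (c3 xor d4) xor 6b = 17 xor 6b = 7c
byte 3: (1a xor 45) xor 65 = 5f xor 65 = 3a
byte 4: (0c xor 07) xor 6e = 0b xor 6e = 65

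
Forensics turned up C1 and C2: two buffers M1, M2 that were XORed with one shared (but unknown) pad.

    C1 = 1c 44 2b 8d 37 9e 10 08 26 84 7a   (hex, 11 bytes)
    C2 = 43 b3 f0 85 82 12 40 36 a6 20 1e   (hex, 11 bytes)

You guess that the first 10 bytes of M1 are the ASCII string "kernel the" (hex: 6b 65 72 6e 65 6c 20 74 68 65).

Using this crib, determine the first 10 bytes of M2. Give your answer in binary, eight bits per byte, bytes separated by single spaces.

00110100 10010010 10101001 01100110 11010000 11100000 01110000 01001010 11101000 11000001

First, C1 ⊕ C2 = (M1 ⊕ K) ⊕ (M2 ⊕ K) = M1 ⊕ M2, so the key drops out. Then M2 = (M1 ⊕ M2) ⊕ M1 over the first 10 bytes.
byte 0: (1c ⊕ 43) ⊕ 6b = 5f ⊕ 6b = 34
byte 1: (44 ⊕ b3) ⊕ 65 = f7 ⊕ 65 = 92
byte 2: (2b ⊕ f0) ⊕ 72 = db ⊕ 72 = a9
byte 3: (8d ⊕ 85) ⊕ 6e = 08 ⊕ 6e = 66
byte 4: (37 ⊕ 82) ⊕ 65 = b5 ⊕ 65 = d0
byte 5: (9e ⊕ 12) ⊕ 6c = 8c ⊕ 6c = e0
byte 6: (10 ⊕ 40) ⊕ 20 = 50 ⊕ 20 = 70
byte 7: (08 ⊕ 36) ⊕ 74 = 3e ⊕ 74 = 4a
byte 8: (26 ⊕ a6) ⊕ 68 = 80 ⊕ 68 = e8
byte 9: (84 ⊕ 20) ⊕ 65 = a4 ⊕ 65 = c1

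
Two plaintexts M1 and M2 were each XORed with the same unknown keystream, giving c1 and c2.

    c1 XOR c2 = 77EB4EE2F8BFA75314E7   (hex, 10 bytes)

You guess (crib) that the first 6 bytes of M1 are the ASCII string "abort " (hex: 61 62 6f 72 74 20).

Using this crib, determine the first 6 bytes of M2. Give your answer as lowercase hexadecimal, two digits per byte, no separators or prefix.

Since c1 ⊕ c2 = M1 ⊕ M2, XORing with the guessed M1 bytes yields the corresponding M2 bytes: M2 = (c1 ⊕ c2) ⊕ M1.
119 ⊕  97 =  22
235 ⊕  98 = 137
 78 ⊕ 111 =  33
226 ⊕ 114 = 144
248 ⊕ 116 = 140
191 ⊕  32 = 159

168921908c9f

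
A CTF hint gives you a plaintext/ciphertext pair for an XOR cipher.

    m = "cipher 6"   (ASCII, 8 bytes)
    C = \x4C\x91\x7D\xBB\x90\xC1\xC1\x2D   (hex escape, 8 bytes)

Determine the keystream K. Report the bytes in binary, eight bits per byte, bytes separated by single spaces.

Since C = m ⊕ K, XORing both sides with m gives K = m ⊕ C.
byte 0: 63 xor 4c = 2f
byte 1: 69 xor 91 = f8
byte 2: 70 xor 7d = 0d
byte 3: 68 xor bb = d3
byte 4: 65 xor 90 = f5
byte 5: 72 xor c1 = b3
byte 6: 20 xor c1 = e1
byte 7: 36 xor 2d = 1b

00101111 11111000 00001101 11010011 11110101 10110011 11100001 00011011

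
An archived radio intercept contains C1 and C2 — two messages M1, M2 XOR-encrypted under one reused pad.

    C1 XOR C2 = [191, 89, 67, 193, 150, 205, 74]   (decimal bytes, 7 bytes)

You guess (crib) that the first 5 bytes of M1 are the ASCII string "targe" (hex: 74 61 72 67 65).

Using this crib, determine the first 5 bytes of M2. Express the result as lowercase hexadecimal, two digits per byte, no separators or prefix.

cb3831a6f3

Since C1 ⊕ C2 = M1 ⊕ M2, XORing with the guessed M1 bytes yields the corresponding M2 bytes: M2 = (C1 ⊕ C2) ⊕ M1.
bf ^ 74 = cb
59 ^ 61 = 38
43 ^ 72 = 31
c1 ^ 67 = a6
96 ^ 65 = f3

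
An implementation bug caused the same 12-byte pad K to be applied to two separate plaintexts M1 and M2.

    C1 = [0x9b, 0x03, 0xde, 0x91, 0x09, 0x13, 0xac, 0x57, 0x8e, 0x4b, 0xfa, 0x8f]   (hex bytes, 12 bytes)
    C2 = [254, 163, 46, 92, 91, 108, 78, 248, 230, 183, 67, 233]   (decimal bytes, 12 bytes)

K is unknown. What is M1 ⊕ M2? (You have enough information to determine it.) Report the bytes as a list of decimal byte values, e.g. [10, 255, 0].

[101, 160, 240, 205, 82, 127, 226, 175, 104, 252, 185, 102]

C1 ⊕ C2 = (M1 ⊕ K) ⊕ (M2 ⊕ K) = M1 ⊕ M2 — the shared key cancels under XOR.
9b XOR fe = 65
03 XOR a3 = a0
de XOR 2e = f0
91 XOR 5c = cd
09 XOR 5b = 52
13 XOR 6c = 7f
ac XOR 4e = e2
57 XOR f8 = af
8e XOR e6 = 68
4b XOR b7 = fc
fa XOR 43 = b9
8f XOR e9 = 66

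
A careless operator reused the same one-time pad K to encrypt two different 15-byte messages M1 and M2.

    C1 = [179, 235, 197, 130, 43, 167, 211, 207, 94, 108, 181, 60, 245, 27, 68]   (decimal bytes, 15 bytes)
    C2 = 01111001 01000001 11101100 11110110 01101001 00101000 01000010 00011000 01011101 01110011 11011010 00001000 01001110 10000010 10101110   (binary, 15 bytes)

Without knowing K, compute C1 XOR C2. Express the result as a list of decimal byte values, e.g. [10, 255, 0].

[202, 170, 41, 116, 66, 143, 145, 215, 3, 31, 111, 52, 187, 153, 234]

C1 ⊕ C2 = (M1 ⊕ K) ⊕ (M2 ⊕ K) = M1 ⊕ M2 — the shared key cancels under XOR.
179 XOR 121 = 202
235 XOR  65 = 170
197 XOR 236 =  41
130 XOR 246 = 116
 43 XOR 105 =  66
167 XOR  40 = 143
211 XOR  66 = 145
207 XOR  24 = 215
 94 XOR  93 =   3
108 XOR 115 =  31
181 XOR 218 = 111
 60 XOR   8 =  52
245 XOR  78 = 187
 27 XOR 130 = 153
 68 XOR 174 = 234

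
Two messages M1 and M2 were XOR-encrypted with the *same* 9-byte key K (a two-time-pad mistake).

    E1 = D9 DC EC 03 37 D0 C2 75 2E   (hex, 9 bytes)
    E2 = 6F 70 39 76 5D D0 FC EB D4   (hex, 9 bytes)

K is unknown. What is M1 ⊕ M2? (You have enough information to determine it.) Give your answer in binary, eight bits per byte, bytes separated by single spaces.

E1 ⊕ E2 = (M1 ⊕ K) ⊕ (M2 ⊕ K) = M1 ⊕ M2 — the shared key cancels under XOR.
11011001 ⊕ 01101111 = 10110110
11011100 ⊕ 01110000 = 10101100
11101100 ⊕ 00111001 = 11010101
00000011 ⊕ 01110110 = 01110101
00110111 ⊕ 01011101 = 01101010
11010000 ⊕ 11010000 = 00000000
11000010 ⊕ 11111100 = 00111110
01110101 ⊕ 11101011 = 10011110
00101110 ⊕ 11010100 = 11111010

10110110 10101100 11010101 01110101 01101010 00000000 00111110 10011110 11111010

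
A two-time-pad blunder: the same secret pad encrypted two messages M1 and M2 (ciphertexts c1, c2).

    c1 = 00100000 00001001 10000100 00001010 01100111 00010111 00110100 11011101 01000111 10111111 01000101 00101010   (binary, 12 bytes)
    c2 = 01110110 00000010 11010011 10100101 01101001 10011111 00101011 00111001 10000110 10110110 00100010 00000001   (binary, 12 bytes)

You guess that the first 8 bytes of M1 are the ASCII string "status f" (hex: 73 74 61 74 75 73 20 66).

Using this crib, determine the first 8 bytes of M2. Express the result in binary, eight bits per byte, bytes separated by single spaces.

00100101 01111111 00110110 11011011 01111011 11111011 00111111 10000010

First, c1 ⊕ c2 = (M1 ⊕ K) ⊕ (M2 ⊕ K) = M1 ⊕ M2, so the key drops out. Then M2 = (M1 ⊕ M2) ⊕ M1 over the first 8 bytes.
byte 0: (20 xor 76) xor 73 = 56 xor 73 = 25
byte 1: (09 xor 02) xor 74 = 0b xor 74 = 7f
byte 2: (84 xor d3) xor 61 = 57 xor 61 = 36
byte 3: (0a xor a5) xor 74 = af xor 74 = db
byte 4: (67 xor 69) xor 75 = 0e xor 75 = 7b
byte 5: (17 xor 9f) xor 73 = 88 xor 73 = fb
byte 6: (34 xor 2b) xor 20 = 1f xor 20 = 3f
byte 7: (dd xor 39) xor 66 = e4 xor 66 = 82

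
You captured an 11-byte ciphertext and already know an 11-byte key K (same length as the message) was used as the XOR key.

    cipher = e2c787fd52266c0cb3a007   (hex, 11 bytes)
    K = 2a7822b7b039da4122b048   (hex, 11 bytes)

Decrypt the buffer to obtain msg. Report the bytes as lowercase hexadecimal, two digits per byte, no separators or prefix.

c8bfa54ae21fb64d91104f

e2 ⊕ 2a = c8
c7 ⊕ 78 = bf
87 ⊕ 22 = a5
fd ⊕ b7 = 4a
52 ⊕ b0 = e2
26 ⊕ 39 = 1f
6c ⊕ da = b6
0c ⊕ 41 = 4d
b3 ⊕ 22 = 91
a0 ⊕ b0 = 10
07 ⊕ 48 = 4f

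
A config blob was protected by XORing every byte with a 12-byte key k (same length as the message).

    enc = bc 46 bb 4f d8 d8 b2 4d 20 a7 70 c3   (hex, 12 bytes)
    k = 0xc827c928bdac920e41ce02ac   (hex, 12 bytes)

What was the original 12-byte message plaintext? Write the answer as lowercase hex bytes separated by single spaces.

XOR is its own inverse, so applying the key byte-wise gives the result directly.
10111100 ^ 11001000 = 01110100
01000110 ^ 00100111 = 01100001
10111011 ^ 11001001 = 01110010
01001111 ^ 00101000 = 01100111
11011000 ^ 10111101 = 01100101
11011000 ^ 10101100 = 01110100
10110010 ^ 10010010 = 00100000
01001101 ^ 00001110 = 01000011
00100000 ^ 01000001 = 01100001
10100111 ^ 11001110 = 01101001
01110000 ^ 00000010 = 01110010
11000011 ^ 10101100 = 01101111

74 61 72 67 65 74 20 43 61 69 72 6f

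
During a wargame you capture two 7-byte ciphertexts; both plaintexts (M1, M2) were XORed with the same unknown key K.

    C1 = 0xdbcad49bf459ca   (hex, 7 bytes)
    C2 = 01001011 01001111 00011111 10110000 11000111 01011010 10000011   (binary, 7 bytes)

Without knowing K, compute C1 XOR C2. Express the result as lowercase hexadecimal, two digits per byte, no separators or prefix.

9085cb2b330349

C1 ⊕ C2 = (M1 ⊕ K) ⊕ (M2 ⊕ K) = M1 ⊕ M2 — the shared key cancels under XOR.
219 ^  75 = 144
202 ^  79 = 133
212 ^  31 = 203
155 ^ 176 =  43
244 ^ 199 =  51
 89 ^  90 =   3
202 ^ 131 =  73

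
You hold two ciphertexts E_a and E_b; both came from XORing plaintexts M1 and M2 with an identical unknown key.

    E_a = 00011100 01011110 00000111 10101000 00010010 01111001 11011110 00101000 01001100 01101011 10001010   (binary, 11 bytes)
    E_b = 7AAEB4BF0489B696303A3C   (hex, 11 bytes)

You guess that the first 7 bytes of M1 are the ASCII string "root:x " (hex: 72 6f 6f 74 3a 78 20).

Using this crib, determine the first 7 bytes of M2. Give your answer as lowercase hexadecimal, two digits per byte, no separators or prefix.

149fdc632c8848

First, E_a ⊕ E_b = (M1 ⊕ K) ⊕ (M2 ⊕ K) = M1 ⊕ M2, so the key drops out. Then M2 = (M1 ⊕ M2) ⊕ M1 over the first 7 bytes.
byte 0: (1c xor 7a) xor 72 = 66 xor 72 = 14
byte 1: (5e xor ae) xor 6f = f0 xor 6f = 9f
byte 2: (07 xor b4) xor 6f = b3 xor 6f = dc
byte 3: (a8 xor bf) xor 74 = 17 xor 74 = 63
byte 4: (12 xor 04) xor 3a = 16 xor 3a = 2c
byte 5: (79 xor 89) xor 78 = f0 xor 78 = 88
byte 6: (de xor b6) xor 20 = 68 xor 20 = 48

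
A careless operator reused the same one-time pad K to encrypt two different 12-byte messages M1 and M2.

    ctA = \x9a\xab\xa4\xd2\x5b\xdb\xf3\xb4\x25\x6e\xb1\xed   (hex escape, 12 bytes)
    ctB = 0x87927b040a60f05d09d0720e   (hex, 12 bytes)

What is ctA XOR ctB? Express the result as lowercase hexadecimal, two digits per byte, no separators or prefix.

ctA ⊕ ctB = (M1 ⊕ K) ⊕ (M2 ⊕ K) = M1 ⊕ M2 — the shared key cancels under XOR.
byte 0: 9a ^ 87 = 1d
byte 1: ab ^ 92 = 39
byte 2: a4 ^ 7b = df
byte 3: d2 ^ 04 = d6
byte 4: 5b ^ 0a = 51
byte 5: db ^ 60 = bb
byte 6: f3 ^ f0 = 03
byte 7: b4 ^ 5d = e9
byte 8: 25 ^ 09 = 2c
byte 9: 6e ^ d0 = be
byte 10: b1 ^ 72 = c3
byte 11: ed ^ 0e = e3

1d39dfd651bb03e92cbec3e3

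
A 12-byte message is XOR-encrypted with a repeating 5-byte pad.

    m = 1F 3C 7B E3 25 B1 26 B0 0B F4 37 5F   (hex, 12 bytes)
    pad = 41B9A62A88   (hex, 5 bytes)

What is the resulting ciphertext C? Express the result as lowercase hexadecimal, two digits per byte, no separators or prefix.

The 5-byte key repeats, so the effective keystream is 41 b9 a6 2a 88 41 b9 a6 2a 88 41 b9.
byte 0: 00011111 XOR 01000001 = 01011110
byte 1: 00111100 XOR 10111001 = 10000101
byte 2: 01111011 XOR 10100110 = 11011101
byte 3: 11100011 XOR 00101010 = 11001001
byte 4: 00100101 XOR 10001000 = 10101101
byte 5: 10110001 XOR 01000001 = 11110000
byte 6: 00100110 XOR 10111001 = 10011111
byte 7: 10110000 XOR 10100110 = 00010110
byte 8: 00001011 XOR 00101010 = 00100001
byte 9: 11110100 XOR 10001000 = 01111100
byte 10: 00110111 XOR 01000001 = 01110110
byte 11: 01011111 XOR 10111001 = 11100110

5e85ddc9adf09f16217c76e6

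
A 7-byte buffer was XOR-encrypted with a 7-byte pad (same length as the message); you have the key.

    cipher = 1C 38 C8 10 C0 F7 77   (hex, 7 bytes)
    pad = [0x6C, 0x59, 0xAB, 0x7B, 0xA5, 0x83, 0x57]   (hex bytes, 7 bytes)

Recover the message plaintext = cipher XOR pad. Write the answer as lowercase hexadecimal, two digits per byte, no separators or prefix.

1c xor 6c = 70
38 xor 59 = 61
c8 xor ab = 63
10 xor 7b = 6b
c0 xor a5 = 65
f7 xor 83 = 74
77 xor 57 = 20

7061636b657420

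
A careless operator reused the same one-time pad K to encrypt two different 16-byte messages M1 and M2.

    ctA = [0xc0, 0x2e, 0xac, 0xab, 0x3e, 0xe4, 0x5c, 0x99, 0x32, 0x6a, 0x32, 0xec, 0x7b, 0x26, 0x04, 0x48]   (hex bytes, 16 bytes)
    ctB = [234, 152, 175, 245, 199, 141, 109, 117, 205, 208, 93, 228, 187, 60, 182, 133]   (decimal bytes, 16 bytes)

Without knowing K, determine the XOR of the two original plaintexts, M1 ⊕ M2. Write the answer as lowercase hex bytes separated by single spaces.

ctA ⊕ ctB = (M1 ⊕ K) ⊕ (M2 ⊕ K) = M1 ⊕ M2 — the shared key cancels under XOR.
11000000 XOR 11101010 = 00101010
00101110 XOR 10011000 = 10110110
10101100 XOR 10101111 = 00000011
10101011 XOR 11110101 = 01011110
00111110 XOR 11000111 = 11111001
11100100 XOR 10001101 = 01101001
01011100 XOR 01101101 = 00110001
10011001 XOR 01110101 = 11101100
00110010 XOR 11001101 = 11111111
01101010 XOR 11010000 = 10111010
00110010 XOR 01011101 = 01101111
11101100 XOR 11100100 = 00001000
01111011 XOR 10111011 = 11000000
00100110 XOR 00111100 = 00011010
00000100 XOR 10110110 = 10110010
01001000 XOR 10000101 = 11001101

2a b6 03 5e f9 69 31 ec ff ba 6f 08 c0 1a b2 cd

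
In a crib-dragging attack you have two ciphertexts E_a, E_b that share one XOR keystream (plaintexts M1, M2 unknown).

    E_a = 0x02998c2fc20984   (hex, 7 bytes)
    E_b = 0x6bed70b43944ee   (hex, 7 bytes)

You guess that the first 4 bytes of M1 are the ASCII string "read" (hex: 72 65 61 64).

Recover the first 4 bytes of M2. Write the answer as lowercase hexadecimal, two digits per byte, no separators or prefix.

First, E_a ⊕ E_b = (M1 ⊕ K) ⊕ (M2 ⊕ K) = M1 ⊕ M2, so the key drops out. Then M2 = (M1 ⊕ M2) ⊕ M1 over the first 4 bytes.
byte 0: (02 xor 6b) xor 72 = 69 xor 72 = 1b
byte 1: (99 xor ed) xor 65 = 74 xor 65 = 11
byte 2: (8c xor 70) xor 61 = fc xor 61 = 9d
byte 3: (2f xor b4) xor 64 = 9b xor 64 = ff

1b119dff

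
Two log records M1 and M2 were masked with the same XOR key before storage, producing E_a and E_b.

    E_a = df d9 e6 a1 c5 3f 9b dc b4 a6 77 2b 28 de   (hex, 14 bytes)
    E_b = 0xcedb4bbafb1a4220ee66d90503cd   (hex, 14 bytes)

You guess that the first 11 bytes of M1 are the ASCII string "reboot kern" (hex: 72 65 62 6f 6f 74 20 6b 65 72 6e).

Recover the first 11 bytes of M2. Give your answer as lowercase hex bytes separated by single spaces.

63 67 cf 74 51 51 f9 97 3f b2 c0

First, E_a ⊕ E_b = (M1 ⊕ K) ⊕ (M2 ⊕ K) = M1 ⊕ M2, so the key drops out. Then M2 = (M1 ⊕ M2) ⊕ M1 over the first 11 bytes.
byte 0: (df ^ ce) ^ 72 = 11 ^ 72 = 63
byte 1: (d9 ^ db) ^ 65 = 02 ^ 65 = 67
byte 2: (e6 ^ 4b) ^ 62 = ad ^ 62 = cf
byte 3: (a1 ^ ba) ^ 6f = 1b ^ 6f = 74
byte 4: (c5 ^ fb) ^ 6f = 3e ^ 6f = 51
byte 5: (3f ^ 1a) ^ 74 = 25 ^ 74 = 51
byte 6: (9b ^ 42) ^ 20 = d9 ^ 20 = f9
byte 7: (dc ^ 20) ^ 6b = fc ^ 6b = 97
byte 8: (b4 ^ ee) ^ 65 = 5a ^ 65 = 3f
byte 9: (a6 ^ 66) ^ 72 = c0 ^ 72 = b2
byte 10: (77 ^ d9) ^ 6e = ae ^ 6e = c0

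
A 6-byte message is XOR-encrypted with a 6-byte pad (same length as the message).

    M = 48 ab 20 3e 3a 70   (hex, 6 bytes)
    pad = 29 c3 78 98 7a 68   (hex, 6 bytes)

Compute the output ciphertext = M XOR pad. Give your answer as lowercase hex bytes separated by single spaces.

61 68 58 a6 40 18

48 ^ 29 = 61
ab ^ c3 = 68
20 ^ 78 = 58
3e ^ 98 = a6
3a ^ 7a = 40
70 ^ 68 = 18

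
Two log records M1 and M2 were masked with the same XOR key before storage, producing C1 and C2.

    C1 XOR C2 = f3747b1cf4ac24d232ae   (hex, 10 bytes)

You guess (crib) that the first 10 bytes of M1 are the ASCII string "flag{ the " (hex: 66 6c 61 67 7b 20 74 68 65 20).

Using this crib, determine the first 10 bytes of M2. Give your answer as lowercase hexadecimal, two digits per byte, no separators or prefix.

95181a7b8f8c50ba578e

Since C1 ⊕ C2 = M1 ⊕ M2, XORing with the guessed M1 bytes yields the corresponding M2 bytes: M2 = (C1 ⊕ C2) ⊕ M1.
byte 0: 11110011 ^ 01100110 = 10010101
byte 1: 01110100 ^ 01101100 = 00011000
byte 2: 01111011 ^ 01100001 = 00011010
byte 3: 00011100 ^ 01100111 = 01111011
byte 4: 11110100 ^ 01111011 = 10001111
byte 5: 10101100 ^ 00100000 = 10001100
byte 6: 00100100 ^ 01110100 = 01010000
byte 7: 11010010 ^ 01101000 = 10111010
byte 8: 00110010 ^ 01100101 = 01010111
byte 9: 10101110 ^ 00100000 = 10001110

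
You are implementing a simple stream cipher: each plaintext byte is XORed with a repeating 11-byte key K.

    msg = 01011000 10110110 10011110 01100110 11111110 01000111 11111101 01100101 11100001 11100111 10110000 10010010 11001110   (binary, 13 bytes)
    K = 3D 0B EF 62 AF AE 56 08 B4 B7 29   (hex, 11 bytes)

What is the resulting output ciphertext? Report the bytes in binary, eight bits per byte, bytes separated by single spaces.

01100101 10111101 01110001 00000100 01010001 11101001 10101011 01101101 01010101 01010000 10011001 10101111 11000101

The 11-byte key repeats, so the effective keystream is 3d 0b ef 62 af ae 56 08 b4 b7 29 3d 0b.
byte 0: 58 ⊕ 3d = 65
byte 1: b6 ⊕ 0b = bd
byte 2: 9e ⊕ ef = 71
byte 3: 66 ⊕ 62 = 04
byte 4: fe ⊕ af = 51
byte 5: 47 ⊕ ae = e9
byte 6: fd ⊕ 56 = ab
byte 7: 65 ⊕ 08 = 6d
byte 8: e1 ⊕ b4 = 55
byte 9: e7 ⊕ b7 = 50
byte 10: b0 ⊕ 29 = 99
byte 11: 92 ⊕ 3d = af
byte 12: ce ⊕ 0b = c5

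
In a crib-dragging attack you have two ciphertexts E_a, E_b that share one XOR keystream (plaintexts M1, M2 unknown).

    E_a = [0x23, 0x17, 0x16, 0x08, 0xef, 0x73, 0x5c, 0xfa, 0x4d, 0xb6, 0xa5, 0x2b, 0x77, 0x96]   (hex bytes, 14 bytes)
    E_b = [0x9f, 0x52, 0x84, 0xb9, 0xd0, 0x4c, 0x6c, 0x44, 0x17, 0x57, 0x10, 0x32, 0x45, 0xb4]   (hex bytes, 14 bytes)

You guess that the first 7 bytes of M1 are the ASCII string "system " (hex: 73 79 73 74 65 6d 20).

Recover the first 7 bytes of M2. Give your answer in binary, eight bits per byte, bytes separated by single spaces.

First, E_a ⊕ E_b = (M1 ⊕ K) ⊕ (M2 ⊕ K) = M1 ⊕ M2, so the key drops out. Then M2 = (M1 ⊕ M2) ⊕ M1 over the first 7 bytes.
byte 0: (23 ^ 9f) ^ 73 = bc ^ 73 = cf
byte 1: (17 ^ 52) ^ 79 = 45 ^ 79 = 3c
byte 2: (16 ^ 84) ^ 73 = 92 ^ 73 = e1
byte 3: (08 ^ b9) ^ 74 = b1 ^ 74 = c5
byte 4: (ef ^ d0) ^ 65 = 3f ^ 65 = 5a
byte 5: (73 ^ 4c) ^ 6d = 3f ^ 6d = 52
byte 6: (5c ^ 6c) ^ 20 = 30 ^ 20 = 10

11001111 00111100 11100001 11000101 01011010 01010010 00010000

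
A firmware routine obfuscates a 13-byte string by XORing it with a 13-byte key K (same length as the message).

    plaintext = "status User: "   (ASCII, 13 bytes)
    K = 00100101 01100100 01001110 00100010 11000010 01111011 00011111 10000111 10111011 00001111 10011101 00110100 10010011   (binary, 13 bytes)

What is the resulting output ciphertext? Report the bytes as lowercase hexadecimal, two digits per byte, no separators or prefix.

73 ^ 25 = 56
74 ^ 64 = 10
61 ^ 4e = 2f
74 ^ 22 = 56
75 ^ c2 = b7
73 ^ 7b = 08
20 ^ 1f = 3f
55 ^ 87 = d2
73 ^ bb = c8
65 ^ 0f = 6a
72 ^ 9d = ef
3a ^ 34 = 0e
20 ^ 93 = b3

56102f56b7083fd2c86aef0eb3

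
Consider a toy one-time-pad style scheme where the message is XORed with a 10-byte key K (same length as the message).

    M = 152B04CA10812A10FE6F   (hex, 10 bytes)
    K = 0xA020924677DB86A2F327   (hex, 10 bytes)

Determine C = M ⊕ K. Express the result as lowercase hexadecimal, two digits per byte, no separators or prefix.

b50b968c675aacb20d48

XOR is its own inverse, so applying the key byte-wise gives the result directly.
byte 0: 15 XOR a0 = b5
byte 1: 2b XOR 20 = 0b
byte 2: 04 XOR 92 = 96
byte 3: ca XOR 46 = 8c
byte 4: 10 XOR 77 = 67
byte 5: 81 XOR db = 5a
byte 6: 2a XOR 86 = ac
byte 7: 10 XOR a2 = b2
byte 8: fe XOR f3 = 0d
byte 9: 6f XOR 27 = 48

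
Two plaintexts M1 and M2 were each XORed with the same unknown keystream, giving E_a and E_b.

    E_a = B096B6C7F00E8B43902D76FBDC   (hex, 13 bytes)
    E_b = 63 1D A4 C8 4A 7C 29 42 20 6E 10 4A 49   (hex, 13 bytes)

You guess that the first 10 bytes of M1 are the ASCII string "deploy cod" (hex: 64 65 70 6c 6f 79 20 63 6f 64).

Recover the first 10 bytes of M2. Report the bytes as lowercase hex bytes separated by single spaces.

First, E_a ⊕ E_b = (M1 ⊕ K) ⊕ (M2 ⊕ K) = M1 ⊕ M2, so the key drops out. Then M2 = (M1 ⊕ M2) ⊕ M1 over the first 10 bytes.
byte 0: (b0 XOR 63) XOR 64 = d3 XOR 64 = b7
byte 1: (96 XOR 1d) XOR 65 = 8b XOR 65 = ee
byte 2: (b6 XOR a4) XOR 70 = 12 XOR 70 = 62
byte 3: (c7 XOR c8) XOR 6c = 0f XOR 6c = 63
byte 4: (f0 XOR 4a) XOR 6f = ba XOR 6f = d5
byte 5: (0e XOR 7c) XOR 79 = 72 XOR 79 = 0b
byte 6: (8b XOR 29) XOR 20 = a2 XOR 20 = 82
byte 7: (43 XOR 42) XOR 63 = 01 XOR 63 = 62
byte 8: (90 XOR 20) XOR 6f = b0 XOR 6f = df
byte 9: (2d XOR 6e) XOR 64 = 43 XOR 64 = 27

b7 ee 62 63 d5 0b 82 62 df 27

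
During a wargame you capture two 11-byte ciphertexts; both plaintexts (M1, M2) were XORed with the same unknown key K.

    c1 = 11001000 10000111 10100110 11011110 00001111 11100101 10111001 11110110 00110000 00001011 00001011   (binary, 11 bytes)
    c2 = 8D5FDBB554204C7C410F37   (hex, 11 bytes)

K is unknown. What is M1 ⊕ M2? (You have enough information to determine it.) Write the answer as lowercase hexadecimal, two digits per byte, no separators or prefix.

c1 ⊕ c2 = (M1 ⊕ K) ⊕ (M2 ⊕ K) = M1 ⊕ M2 — the shared key cancels under XOR.
byte 0: c8 ^ 8d = 45
byte 1: 87 ^ 5f = d8
byte 2: a6 ^ db = 7d
byte 3: de ^ b5 = 6b
byte 4: 0f ^ 54 = 5b
byte 5: e5 ^ 20 = c5
byte 6: b9 ^ 4c = f5
byte 7: f6 ^ 7c = 8a
byte 8: 30 ^ 41 = 71
byte 9: 0b ^ 0f = 04
byte 10: 0b ^ 37 = 3c

45d87d6b5bc5f58a71043c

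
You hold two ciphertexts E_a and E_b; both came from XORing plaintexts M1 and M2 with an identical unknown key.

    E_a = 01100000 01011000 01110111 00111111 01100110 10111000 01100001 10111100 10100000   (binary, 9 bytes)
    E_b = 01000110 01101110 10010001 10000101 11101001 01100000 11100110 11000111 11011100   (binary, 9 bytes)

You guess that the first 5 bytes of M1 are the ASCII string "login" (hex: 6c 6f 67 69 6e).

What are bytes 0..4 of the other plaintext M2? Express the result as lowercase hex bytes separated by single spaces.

4a 59 81 d3 e1

First, E_a ⊕ E_b = (M1 ⊕ K) ⊕ (M2 ⊕ K) = M1 ⊕ M2, so the key drops out. Then M2 = (M1 ⊕ M2) ⊕ M1 over the first 5 bytes.
byte 0: (60 xor 46) xor 6c = 26 xor 6c = 4a
byte 1: (58 xor 6e) xor 6f = 36 xor 6f = 59
byte 2: (77 xor 91) xor 67 = e6 xor 67 = 81
byte 3: (3f xor 85) xor 69 = ba xor 69 = d3
byte 4: (66 xor e9) xor 6e = 8f xor 6e = e1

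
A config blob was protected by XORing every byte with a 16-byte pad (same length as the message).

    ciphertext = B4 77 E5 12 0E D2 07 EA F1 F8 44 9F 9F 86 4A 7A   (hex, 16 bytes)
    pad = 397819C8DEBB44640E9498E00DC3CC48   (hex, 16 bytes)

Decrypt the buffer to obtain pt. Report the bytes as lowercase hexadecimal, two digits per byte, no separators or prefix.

8d0ffcdad069438eff6cdc7f92458632

XOR is its own inverse, so applying the key byte-wise gives the result directly.
180 ⊕  57 = 141
119 ⊕ 120 =  15
229 ⊕  25 = 252
 18 ⊕ 200 = 218
 14 ⊕ 222 = 208
210 ⊕ 187 = 105
  7 ⊕  68 =  67
234 ⊕ 100 = 142
241 ⊕  14 = 255
248 ⊕ 148 = 108
 68 ⊕ 152 = 220
159 ⊕ 224 = 127
159 ⊕  13 = 146
134 ⊕ 195 =  69
 74 ⊕ 204 = 134
122 ⊕  72 =  50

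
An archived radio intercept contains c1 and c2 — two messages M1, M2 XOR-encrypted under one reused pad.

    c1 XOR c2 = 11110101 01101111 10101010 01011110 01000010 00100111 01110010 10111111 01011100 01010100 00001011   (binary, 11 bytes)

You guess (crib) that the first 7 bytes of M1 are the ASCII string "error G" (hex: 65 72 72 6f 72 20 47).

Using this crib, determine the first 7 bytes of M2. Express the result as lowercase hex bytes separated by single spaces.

Since c1 ⊕ c2 = M1 ⊕ M2, XORing with the guessed M1 bytes yields the corresponding M2 bytes: M2 = (c1 ⊕ c2) ⊕ M1.
11110101 xor 01100101 = 10010000
01101111 xor 01110010 = 00011101
10101010 xor 01110010 = 11011000
01011110 xor 01101111 = 00110001
01000010 xor 01110010 = 00110000
00100111 xor 00100000 = 00000111
01110010 xor 01000111 = 00110101

90 1d d8 31 30 07 35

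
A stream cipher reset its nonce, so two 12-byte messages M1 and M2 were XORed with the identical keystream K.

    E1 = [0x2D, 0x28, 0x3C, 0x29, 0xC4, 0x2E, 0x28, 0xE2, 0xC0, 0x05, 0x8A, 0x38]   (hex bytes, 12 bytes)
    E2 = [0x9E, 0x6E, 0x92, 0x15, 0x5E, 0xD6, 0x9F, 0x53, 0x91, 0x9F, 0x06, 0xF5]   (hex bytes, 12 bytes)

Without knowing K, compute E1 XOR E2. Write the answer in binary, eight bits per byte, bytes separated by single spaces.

E1 ⊕ E2 = (M1 ⊕ K) ⊕ (M2 ⊕ K) = M1 ⊕ M2 — the shared key cancels under XOR.
 45 ⊕ 158 = 179
 40 ⊕ 110 =  70
 60 ⊕ 146 = 174
 41 ⊕  21 =  60
196 ⊕  94 = 154
 46 ⊕ 214 = 248
 40 ⊕ 159 = 183
226 ⊕  83 = 177
192 ⊕ 145 =  81
  5 ⊕ 159 = 154
138 ⊕   6 = 140
 56 ⊕ 245 = 205

10110011 01000110 10101110 00111100 10011010 11111000 10110111 10110001 01010001 10011010 10001100 11001101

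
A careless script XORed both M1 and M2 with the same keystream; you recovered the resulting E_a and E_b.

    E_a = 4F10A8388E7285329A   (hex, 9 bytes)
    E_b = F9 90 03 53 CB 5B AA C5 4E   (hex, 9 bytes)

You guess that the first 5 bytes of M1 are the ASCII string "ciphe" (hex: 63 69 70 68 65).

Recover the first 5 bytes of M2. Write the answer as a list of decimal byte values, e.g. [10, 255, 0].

First, E_a ⊕ E_b = (M1 ⊕ K) ⊕ (M2 ⊕ K) = M1 ⊕ M2, so the key drops out. Then M2 = (M1 ⊕ M2) ⊕ M1 over the first 5 bytes.
byte 0: (4f ⊕ f9) ⊕ 63 = b6 ⊕ 63 = d5
byte 1: (10 ⊕ 90) ⊕ 69 = 80 ⊕ 69 = e9
byte 2: (a8 ⊕ 03) ⊕ 70 = ab ⊕ 70 = db
byte 3: (38 ⊕ 53) ⊕ 68 = 6b ⊕ 68 = 03
byte 4: (8e ⊕ cb) ⊕ 65 = 45 ⊕ 65 = 20

[213, 233, 219, 3, 32]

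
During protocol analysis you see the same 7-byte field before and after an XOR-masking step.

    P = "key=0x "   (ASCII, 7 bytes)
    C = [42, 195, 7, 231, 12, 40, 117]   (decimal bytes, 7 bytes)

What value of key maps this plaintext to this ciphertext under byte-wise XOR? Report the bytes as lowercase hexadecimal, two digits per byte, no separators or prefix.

41a67eda3c5055

Since C = P ⊕ key, XORing both sides with P gives key = P ⊕ C.
6b ⊕ 2a = 41
65 ⊕ c3 = a6
79 ⊕ 07 = 7e
3d ⊕ e7 = da
30 ⊕ 0c = 3c
78 ⊕ 28 = 50
20 ⊕ 75 = 55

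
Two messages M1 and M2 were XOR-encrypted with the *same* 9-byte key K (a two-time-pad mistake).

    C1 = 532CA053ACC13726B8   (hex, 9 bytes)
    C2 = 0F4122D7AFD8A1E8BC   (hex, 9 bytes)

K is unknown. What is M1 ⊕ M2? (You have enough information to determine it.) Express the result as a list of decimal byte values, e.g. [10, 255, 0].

[92, 109, 130, 132, 3, 25, 150, 206, 4]

C1 ⊕ C2 = (M1 ⊕ K) ⊕ (M2 ⊕ K) = M1 ⊕ M2 — the shared key cancels under XOR.
53 ^ 0f = 5c
2c ^ 41 = 6d
a0 ^ 22 = 82
53 ^ d7 = 84
ac ^ af = 03
c1 ^ d8 = 19
37 ^ a1 = 96
26 ^ e8 = ce
b8 ^ bc = 04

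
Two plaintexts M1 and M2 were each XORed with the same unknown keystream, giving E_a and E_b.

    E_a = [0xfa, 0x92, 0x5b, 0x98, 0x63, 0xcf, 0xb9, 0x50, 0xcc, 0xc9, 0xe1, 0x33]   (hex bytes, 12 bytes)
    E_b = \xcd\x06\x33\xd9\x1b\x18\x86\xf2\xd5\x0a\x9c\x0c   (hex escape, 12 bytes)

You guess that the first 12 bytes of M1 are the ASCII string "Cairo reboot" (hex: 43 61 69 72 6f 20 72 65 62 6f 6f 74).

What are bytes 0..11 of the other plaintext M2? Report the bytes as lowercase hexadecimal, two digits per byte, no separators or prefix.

First, E_a ⊕ E_b = (M1 ⊕ K) ⊕ (M2 ⊕ K) = M1 ⊕ M2, so the key drops out. Then M2 = (M1 ⊕ M2) ⊕ M1 over the first 12 bytes.
byte 0: (fa ⊕ cd) ⊕ 43 = 37 ⊕ 43 = 74
byte 1: (92 ⊕ 06) ⊕ 61 = 94 ⊕ 61 = f5
byte 2: (5b ⊕ 33) ⊕ 69 = 68 ⊕ 69 = 01
byte 3: (98 ⊕ d9) ⊕ 72 = 41 ⊕ 72 = 33
byte 4: (63 ⊕ 1b) ⊕ 6f = 78 ⊕ 6f = 17
byte 5: (cf ⊕ 18) ⊕ 20 = d7 ⊕ 20 = f7
byte 6: (b9 ⊕ 86) ⊕ 72 = 3f ⊕ 72 = 4d
byte 7: (50 ⊕ f2) ⊕ 65 = a2 ⊕ 65 = c7
byte 8: (cc ⊕ d5) ⊕ 62 = 19 ⊕ 62 = 7b
byte 9: (c9 ⊕ 0a) ⊕ 6f = c3 ⊕ 6f = ac
byte 10: (e1 ⊕ 9c) ⊕ 6f = 7d ⊕ 6f = 12
byte 11: (33 ⊕ 0c) ⊕ 74 = 3f ⊕ 74 = 4b

74f5013317f74dc77bac124b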